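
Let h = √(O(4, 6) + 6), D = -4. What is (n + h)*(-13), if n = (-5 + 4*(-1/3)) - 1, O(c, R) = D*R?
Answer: 286/3 - 39*I*√2 ≈ 95.333 - 55.154*I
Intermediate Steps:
O(c, R) = -4*R
n = -22/3 (n = (-5 + 4*(-1*⅓)) - 1 = (-5 + 4*(-⅓)) - 1 = (-5 - 4/3) - 1 = -19/3 - 1 = -22/3 ≈ -7.3333)
h = 3*I*√2 (h = √(-4*6 + 6) = √(-24 + 6) = √(-18) = 3*I*√2 ≈ 4.2426*I)
(n + h)*(-13) = (-22/3 + 3*I*√2)*(-13) = 286/3 - 39*I*√2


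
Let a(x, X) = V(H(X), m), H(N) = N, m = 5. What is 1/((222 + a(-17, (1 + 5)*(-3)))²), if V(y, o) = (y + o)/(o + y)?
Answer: 1/49729 ≈ 2.0109e-5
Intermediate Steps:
V(y, o) = 1 (V(y, o) = (o + y)/(o + y) = 1)
a(x, X) = 1
1/((222 + a(-17, (1 + 5)*(-3)))²) = 1/((222 + 1)²) = 1/(223²) = 1/49729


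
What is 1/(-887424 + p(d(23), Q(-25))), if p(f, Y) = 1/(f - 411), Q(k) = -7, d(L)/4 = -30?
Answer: -531/471222145 ≈ -1.1269e-6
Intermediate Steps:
d(L) = -120 (d(L) = 4*(-30) = -120)
p(f, Y) = 1/(-411 + f)
1/(-887424 + p(d(23), Q(-25))) = 1/(-887424 + 1/(-411 - 120)) = 1/(-887424 + 1/(-531)) = 1/(-887424 - 1/531) = 1/(-471222145/531) = -531/471222145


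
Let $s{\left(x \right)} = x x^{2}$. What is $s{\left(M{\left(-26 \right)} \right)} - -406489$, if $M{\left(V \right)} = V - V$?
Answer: $406489$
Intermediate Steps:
$M{\left(V \right)} = 0$
$s{\left(x \right)} = x^{3}$
$s{\left(M{\left(-26 \right)} \right)} - -406489 = 0^{3} - -406489 = 0 + 406489 = 406489$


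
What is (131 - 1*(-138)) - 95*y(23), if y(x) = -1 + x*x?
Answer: -49891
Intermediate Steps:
y(x) = -1 + x²
(131 - 1*(-138)) - 95*y(23) = (131 - 1*(-138)) - 95*(-1 + 23²) = (131 + 138) - 95*(-1 + 529) = 269 - 95*528 = 269 - 50160 = -49891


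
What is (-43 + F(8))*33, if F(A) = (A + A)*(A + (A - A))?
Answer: 2805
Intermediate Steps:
F(A) = 2*A² (F(A) = (2*A)*(A + 0) = (2*A)*A = 2*A²)
(-43 + F(8))*33 = (-43 + 2*8²)*33 = (-43 + 2*64)*33 = (-43 + 128)*33 = 85*33 = 2805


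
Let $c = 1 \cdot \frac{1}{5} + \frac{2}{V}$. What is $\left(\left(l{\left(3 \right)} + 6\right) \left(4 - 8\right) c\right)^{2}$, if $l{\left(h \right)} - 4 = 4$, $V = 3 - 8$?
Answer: $\frac{3136}{25} \approx 125.44$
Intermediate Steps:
$V = -5$ ($V = 3 - 8 = -5$)
$l{\left(h \right)} = 8$ ($l{\left(h \right)} = 4 + 4 = 8$)
$c = - \frac{1}{5}$ ($c = 1 \cdot \frac{1}{5} + \frac{2}{-5} = 1 \cdot \frac{1}{5} + 2 \left(- \frac{1}{5}\right) = \frac{1}{5} - \frac{2}{5} = - \frac{1}{5} \approx -0.2$)
$\left(\left(l{\left(3 \right)} + 6\right) \left(4 - 8\right) c\right)^{2} = \left(\left(8 + 6\right) \left(4 - 8\right) \left(- \frac{1}{5}\right)\right)^{2} = \left(14 \left(-4\right) \left(- \frac{1}{5}\right)\right)^{2} = \left(\left(-56\right) \left(- \frac{1}{5}\right)\right)^{2} = \left(\frac{56}{5}\right)^{2} = \frac{3136}{25}$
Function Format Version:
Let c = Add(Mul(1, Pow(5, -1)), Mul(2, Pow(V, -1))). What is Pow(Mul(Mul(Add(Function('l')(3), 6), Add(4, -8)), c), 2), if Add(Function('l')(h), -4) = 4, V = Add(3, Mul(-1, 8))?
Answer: Rational(3136, 25) ≈ 125.44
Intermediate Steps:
V = -5 (V = Add(3, -8) = -5)
Function('l')(h) = 8 (Function('l')(h) = Add(4, 4) = 8)
c = Rational(-1, 5) (c = Add(Mul(1, Pow(5, -1)), Mul(2, Pow(-5, -1))) = Add(Mul(1, Rational(1, 5)), Mul(2, Rational(-1, 5))) = Add(Rational(1, 5), Rational(-2, 5)) = Rational(-1, 5) ≈ -0.20000)
Pow(Mul(Mul(Add(Function('l')(3), 6), Add(4, -8)), c), 2) = Pow(Mul(Mul(Add(8, 6), Add(4, -8)), Rational(-1, 5)), 2) = Pow(Mul(Mul(14, -4), Rational(-1, 5)), 2) = Pow(Mul(-56, Rational(-1, 5)), 2) = Pow(Rational(56, 5), 2) = Rational(3136, 25)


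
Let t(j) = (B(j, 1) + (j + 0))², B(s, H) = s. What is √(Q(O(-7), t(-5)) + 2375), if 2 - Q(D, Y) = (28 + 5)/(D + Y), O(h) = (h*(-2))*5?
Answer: √68689690/170 ≈ 48.753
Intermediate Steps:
t(j) = 4*j² (t(j) = (j + (j + 0))² = (j + j)² = (2*j)² = 4*j²)
O(h) = -10*h (O(h) = -2*h*5 = -10*h)
Q(D, Y) = 2 - 33/(D + Y) (Q(D, Y) = 2 - (28 + 5)/(D + Y) = 2 - 33/(D + Y))
√(Q(O(-7), t(-5)) + 2375) = √((-33 + 2*(-10*(-7)) + 2*(4*(-5)²))/(-10*(-7) + 4*(-5)²) + 2375) = √((-33 + 2*70 + 2*(4*25))/(70 + 4*25) + 2375) = √((-33 + 140 + 2*100)/(70 + 100) + 2375) = √((-33 + 140 + 200)/170 + 2375) = √((1/170)*307 + 2375) = √(307/170 + 2375) = √(404057/170) = √68689690/170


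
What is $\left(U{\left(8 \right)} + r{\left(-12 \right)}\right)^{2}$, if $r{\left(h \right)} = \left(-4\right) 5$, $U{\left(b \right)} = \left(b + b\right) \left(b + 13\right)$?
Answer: $99856$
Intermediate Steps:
$U{\left(b \right)} = 2 b \left(13 + b\right)$
$r{\left(h \right)} = -20$
$\left(U{\left(8 \right)} + r{\left(-12 \right)}\right)^{2} = \left(2 \cdot 8 \left(13 + 8\right) - 20\right)^{2} = \left(2 \cdot 8 \cdot 21 - 20\right)^{2} = \left(336 - 20\right)^{2} = 316^{2} = 99856$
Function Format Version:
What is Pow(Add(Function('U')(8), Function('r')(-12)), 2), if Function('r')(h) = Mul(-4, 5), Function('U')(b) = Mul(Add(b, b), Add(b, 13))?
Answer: 99856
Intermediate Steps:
Function('U')(b) = Mul(2, b, Add(13, b)) (Function('U')(b) = Mul(Mul(2, b), Add(13, b)) = Mul(2, b, Add(13, b)))
Function('r')(h) = -20
Pow(Add(Function('U')(8), Function('r')(-12)), 2) = Pow(Add(Mul(2, 8, Add(13, 8)), -20), 2) = Pow(Add(Mul(2, 8, 21), -20), 2) = Pow(Add(336, -20), 2) = Pow(316, 2) = 99856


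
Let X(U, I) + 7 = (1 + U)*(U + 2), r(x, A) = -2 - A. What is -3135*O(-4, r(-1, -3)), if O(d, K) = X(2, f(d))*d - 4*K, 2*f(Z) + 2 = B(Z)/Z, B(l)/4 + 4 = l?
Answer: 75240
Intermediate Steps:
B(l) = -16 + 4*l
f(Z) = -1 + (-16 + 4*Z)/(2*Z) (f(Z) = -1 + ((-16 + 4*Z)/Z)/2 = -1 + (-16 + 4*Z)/(2*Z))
X(U, I) = -7 + (1 + U)*(2 + U) (X(U, I) = -7 + (1 + U)*(U + 2) = -7 + (1 + U)*(2 + U))
O(d, K) = -4*K + 5*d (O(d, K) = (-5 + 2² + 3*2)*d - 4*K = (-5 + 4 + 6)*d - 4*K = 5*d - 4*K = -4*K + 5*d)
-3135*O(-4, r(-1, -3)) = -3135*(-4*(-2 - 1*(-3)) + 5*(-4)) = -3135*(-4*(-2 + 3) - 20) = -3135*(-4*1 - 20) = -3135*(-4 - 20) = -3135*(-24) = 75240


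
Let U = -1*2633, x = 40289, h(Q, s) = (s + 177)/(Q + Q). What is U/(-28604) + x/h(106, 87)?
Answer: 30539390623/943932 ≈ 32353.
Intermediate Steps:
h(Q, s) = (177 + s)/(2*Q) (h(Q, s) = (177 + s)/((2*Q)) = (177 + s)*(1/(2*Q)) = (177 + s)/(2*Q))
U = -2633
U/(-28604) + x/h(106, 87) = -2633/(-28604) + 40289/(((1/2)*(177 + 87)/106)) = -2633*(-1/28604) + 40289/(((1/2)*(1/106)*264)) = 2633/28604 + 40289/(66/53) = 2633/28604 + 40289*(53/66) = 2633/28604 + 2135317/66 = 30539390623/943932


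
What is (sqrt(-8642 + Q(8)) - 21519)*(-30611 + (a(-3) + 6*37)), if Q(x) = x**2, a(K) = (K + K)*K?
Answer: 653553549 - 30371*I*sqrt(8578) ≈ 6.5355e+8 - 2.8129e+6*I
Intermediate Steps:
a(K) = 2*K**2 (a(K) = (2*K)*K = 2*K**2)
(sqrt(-8642 + Q(8)) - 21519)*(-30611 + (a(-3) + 6*37)) = (sqrt(-8642 + 8**2) - 21519)*(-30611 + (2*(-3)**2 + 6*37)) = (sqrt(-8642 + 64) - 21519)*(-30611 + (2*9 + 222)) = (sqrt(-8578) - 21519)*(-30611 + (18 + 222)) = (I*sqrt(8578) - 21519)*(-30611 + 240) = (-21519 + I*sqrt(8578))*(-30371) = 653553549 - 30371*I*sqrt(8578)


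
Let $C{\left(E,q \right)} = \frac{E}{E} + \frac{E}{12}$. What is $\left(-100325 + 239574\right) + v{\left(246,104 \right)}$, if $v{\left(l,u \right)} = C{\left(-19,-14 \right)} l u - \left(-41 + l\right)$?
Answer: $124120$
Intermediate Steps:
$C{\left(E,q \right)} = 1 + \frac{E}{12}$ ($C{\left(E,q \right)} = 1 + E \frac{1}{12} = 1 + \frac{E}{12}$)
$v{\left(l,u \right)} = 41 - l - \frac{7 l u}{12}$ ($v{\left(l,u \right)} = \left(1 + \frac{1}{12} \left(-19\right)\right) l u - \left(-41 + l\right) = \left(1 - \frac{19}{12}\right) l u - \left(-41 + l\right) = - \frac{7 l}{12} u - \left(-41 + l\right) = - \frac{7 l u}{12} - \left(-41 + l\right) = 41 - l - \frac{7 l u}{12}$)
$\left(-100325 + 239574\right) + v{\left(246,104 \right)} = \left(-100325 + 239574\right) - \left(205 + 14924\right) = 139249 - 15129 = 124120$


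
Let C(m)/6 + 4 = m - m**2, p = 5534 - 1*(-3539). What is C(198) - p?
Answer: -243133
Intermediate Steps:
p = 9073 (p = 5534 + 3539 = 9073)
C(m) = -24 - 6*m**2 + 6*m (C(m) = -24 + 6*(m - m**2) = -24 + (-6*m**2 + 6*m) = -24 - 6*m**2 + 6*m)
C(198) - p = (-24 - 6*198**2 + 6*198) - 1*9073 = (-24 - 6*39204 + 1188) - 9073 = (-24 - 235224 + 1188) - 9073 = -234060 - 9073 = -243133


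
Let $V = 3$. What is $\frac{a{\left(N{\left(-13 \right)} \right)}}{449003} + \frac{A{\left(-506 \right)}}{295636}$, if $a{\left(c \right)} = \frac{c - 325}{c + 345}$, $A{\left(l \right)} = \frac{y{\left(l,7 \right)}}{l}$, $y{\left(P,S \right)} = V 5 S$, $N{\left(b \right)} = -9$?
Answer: $- \frac{2056390387}{705255328674204} \approx -2.9158 \cdot 10^{-6}$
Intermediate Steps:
$y{\left(P,S \right)} = 15 S$ ($y{\left(P,S \right)} = 3 \cdot 5 S = 15 S$)
$A{\left(l \right)} = \frac{105}{l}$ ($A{\left(l \right)} = \frac{15 \cdot 7}{l} = \frac{105}{l}$)
$a{\left(c \right)} = \frac{-325 + c}{345 + c}$
$\frac{a{\left(N{\left(-13 \right)} \right)}}{449003} + \frac{A{\left(-506 \right)}}{295636} = \frac{\frac{1}{345 - 9} \left(-325 - 9\right)}{449003} + \frac{105 \frac{1}{-506}}{295636} = \frac{1}{336} \left(-334\right) \frac{1}{449003} + 105 \left(- \frac{1}{506}\right) \frac{1}{295636} = \frac{1}{336} \left(-334\right) \frac{1}{449003} - \frac{105}{149591816} = \left(- \frac{167}{168}\right) \frac{1}{449003} - \frac{105}{149591816} = - \frac{167}{75432504} - \frac{105}{149591816} = - \frac{2056390387}{705255328674204}$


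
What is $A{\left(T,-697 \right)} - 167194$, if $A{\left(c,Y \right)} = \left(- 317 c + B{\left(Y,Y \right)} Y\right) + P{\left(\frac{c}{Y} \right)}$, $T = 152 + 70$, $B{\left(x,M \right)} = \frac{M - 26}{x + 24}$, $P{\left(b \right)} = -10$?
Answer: $- \frac{160393925}{673} \approx -2.3833 \cdot 10^{5}$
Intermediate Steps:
$B{\left(x,M \right)} = \frac{-26 + M}{24 + x}$
$T = 222$
$A{\left(c,Y \right)} = -10 - 317 c + \frac{Y \left(-26 + Y\right)}{24 + Y}$ ($A{\left(c,Y \right)} = \left(- 317 c + \frac{-26 + Y}{24 + Y} Y\right) - 10 = \left(- 317 c + \frac{Y \left(-26 + Y\right)}{24 + Y}\right) - 10 = -10 - 317 c + \frac{Y \left(-26 + Y\right)}{24 + Y}$)
$A{\left(T,-697 \right)} - 167194 = \frac{- 697 \left(-26 - 697\right) - \left(10 + 317 \cdot 222\right) \left(24 - 697\right)}{24 - 697} - 167194 = \frac{\left(-697\right) \left(-723\right) - \left(10 + 70374\right) \left(-673\right)}{-673} - 167194 = - \frac{503931 - 70384 \left(-673\right)}{673} - 167194 = - \frac{503931 + 47368432}{673} - 167194 = \left(- \frac{1}{673}\right) 47872363 - 167194 = - \frac{47872363}{673} - 167194 = - \frac{160393925}{673}$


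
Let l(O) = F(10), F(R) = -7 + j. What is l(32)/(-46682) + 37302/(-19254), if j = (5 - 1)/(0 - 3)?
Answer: -870585757/449407614 ≈ -1.9372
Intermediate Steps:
j = -4/3 (j = 4/(-3) = 4*(-⅓) = -4/3 ≈ -1.3333)
F(R) = -25/3 (F(R) = -7 - 4/3 = -25/3)
l(O) = -25/3
l(32)/(-46682) + 37302/(-19254) = -25/3/(-46682) + 37302/(-19254) = -25/3*(-1/46682) + 37302*(-1/19254) = 25/140046 - 6217/3209 = -870585757/449407614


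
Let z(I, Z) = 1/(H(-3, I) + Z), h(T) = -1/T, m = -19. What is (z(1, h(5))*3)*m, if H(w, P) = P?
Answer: -285/4 ≈ -71.250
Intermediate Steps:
z(I, Z) = 1/(I + Z)
(z(1, h(5))*3)*m = (3/(1 - 1/5))*(-19) = (3/(1 - 1*⅕))*(-19) = (3/(1 - ⅕))*(-19) = (3/(⅘))*(-19) = ((5/4)*3)*(-19) = (15/4)*(-19) = -285/4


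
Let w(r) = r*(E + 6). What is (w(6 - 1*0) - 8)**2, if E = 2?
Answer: 1600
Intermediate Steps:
w(r) = 8*r (w(r) = r*(2 + 6) = r*8 = 8*r)
(w(6 - 1*0) - 8)**2 = (8*(6 - 1*0) - 8)**2 = (8*(6 + 0) - 8)**2 = (8*6 - 8)**2 = (48 - 8)**2 = 40**2 = 1600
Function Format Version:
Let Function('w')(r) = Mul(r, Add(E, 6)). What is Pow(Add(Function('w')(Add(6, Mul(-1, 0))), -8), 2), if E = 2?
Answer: 1600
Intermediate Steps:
Function('w')(r) = Mul(8, r) (Function('w')(r) = Mul(r, Add(2, 6)) = Mul(r, 8) = Mul(8, r))
Pow(Add(Function('w')(Add(6, Mul(-1, 0))), -8), 2) = Pow(Add(Mul(8, Add(6, Mul(-1, 0))), -8), 2) = Pow(Add(Mul(8, Add(6, 0)), -8), 2) = Pow(Add(Mul(8, 6), -8), 2) = Pow(Add(48, -8), 2) = Pow(40, 2) = 1600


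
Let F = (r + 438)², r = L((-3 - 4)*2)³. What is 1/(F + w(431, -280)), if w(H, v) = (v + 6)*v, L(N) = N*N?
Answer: 1/56700508517396 ≈ 1.7637e-14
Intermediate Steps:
L(N) = N²
r = 7529536 (r = (((-3 - 4)*2)²)³ = ((-7*2)²)³ = ((-14)²)³ = 196³ = 7529536)
w(H, v) = v*(6 + v) (w(H, v) = (6 + v)*v = v*(6 + v))
F = 56700508440676 (F = (7529536 + 438)² = 7529974² = 56700508440676)
1/(F + w(431, -280)) = 1/(56700508440676 - 280*(6 - 280)) = 1/(56700508440676 - 280*(-274)) = 1/(56700508440676 + 76720) = 1/56700508517396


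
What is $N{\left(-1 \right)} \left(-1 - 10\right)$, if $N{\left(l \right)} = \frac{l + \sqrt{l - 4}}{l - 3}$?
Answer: $- \frac{11}{4} + \frac{11 i \sqrt{5}}{4} \approx -2.75 + 6.1492 i$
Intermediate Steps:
$N{\left(l \right)} = \frac{l + \sqrt{-4 + l}}{-3 + l}$
$N{\left(-1 \right)} \left(-1 - 10\right) = \frac{-1 + \sqrt{-4 - 1}}{-3 - 1} \left(-1 - 10\right) = \frac{-1 + \sqrt{-5}}{-4} \left(-11\right) = - \frac{-1 + i \sqrt{5}}{4} \left(-11\right) = \left(\frac{1}{4} - \frac{i \sqrt{5}}{4}\right) \left(-11\right) = - \frac{11}{4} + \frac{11 i \sqrt{5}}{4}$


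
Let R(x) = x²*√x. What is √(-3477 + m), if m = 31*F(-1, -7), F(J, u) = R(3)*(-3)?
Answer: √(-3477 - 837*√3) ≈ 70.191*I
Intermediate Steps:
R(x) = x^(5/2)
F(J, u) = -27*√3 (F(J, u) = 3^(5/2)*(-3) = (9*√3)*(-3) = -27*√3)
m = -837*√3 (m = 31*(-27*√3) = -837*√3 ≈ -1449.7)
√(-3477 + m) = √(-3477 - 837*√3)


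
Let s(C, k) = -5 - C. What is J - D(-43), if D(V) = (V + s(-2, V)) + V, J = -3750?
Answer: -3661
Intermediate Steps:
D(V) = -3 + 2*V (D(V) = (V + (-5 - 1*(-2))) + V = (V + (-5 + 2)) + V = (V - 3) + V = (-3 + V) + V = -3 + 2*V)
J - D(-43) = -3750 - (-3 + 2*(-43)) = -3750 - (-3 - 86) = -3750 - 1*(-89) = -3750 + 89 = -3661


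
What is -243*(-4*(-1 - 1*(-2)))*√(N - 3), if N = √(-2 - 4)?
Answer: 972*√(-3 + I*√6) ≈ 642.18 + 1801.9*I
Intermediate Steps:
N = I*√6 (N = √(-6) = I*√6 ≈ 2.4495*I)
-243*(-4*(-1 - 1*(-2)))*√(N - 3) = -243*(-4*(-1 - 1*(-2)))*√(I*√6 - 3) = -243*(-4*(-1 + 2))*√(-3 + I*√6) = -243*(-4*1)*√(-3 + I*√6) = -(-972)*√(-3 + I*√6) = 972*√(-3 + I*√6)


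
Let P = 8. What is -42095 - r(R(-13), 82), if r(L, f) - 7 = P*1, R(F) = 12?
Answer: -42110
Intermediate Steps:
r(L, f) = 15 (r(L, f) = 7 + 8*1 = 7 + 8 = 15)
-42095 - r(R(-13), 82) = -42095 - 1*15 = -42095 - 15 = -42110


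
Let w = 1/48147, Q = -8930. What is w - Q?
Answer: 429952711/48147 ≈ 8930.0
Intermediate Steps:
w = 1/48147 ≈ 2.0770e-5
w - Q = 1/48147 - 1*(-8930) = 1/48147 + 8930 = 429952711/48147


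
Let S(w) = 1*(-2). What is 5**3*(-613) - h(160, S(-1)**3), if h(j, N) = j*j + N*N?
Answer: -102289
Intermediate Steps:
S(w) = -2
h(j, N) = N**2 + j**2 (h(j, N) = j**2 + N**2 = N**2 + j**2)
5**3*(-613) - h(160, S(-1)**3) = 5**3*(-613) - (((-2)**3)**2 + 160**2) = 125*(-613) - ((-8)**2 + 25600) = -76625 - (64 + 25600) = -76625 - 1*25664 = -76625 - 25664 = -102289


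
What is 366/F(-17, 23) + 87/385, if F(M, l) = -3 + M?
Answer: -13917/770 ≈ -18.074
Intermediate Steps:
366/F(-17, 23) + 87/385 = 366/(-3 - 17) + 87/385 = 366/(-20) + 87*(1/385) = 366*(-1/20) + 87/385 = -183/10 + 87/385 = -13917/770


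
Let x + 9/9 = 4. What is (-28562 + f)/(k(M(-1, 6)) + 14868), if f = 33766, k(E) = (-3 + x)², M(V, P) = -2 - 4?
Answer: 1301/3717 ≈ 0.35001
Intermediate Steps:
x = 3 (x = -1 + 4 = 3)
M(V, P) = -6
k(E) = 0 (k(E) = (-3 + 3)² = 0² = 0)
(-28562 + f)/(k(M(-1, 6)) + 14868) = (-28562 + 33766)/(0 + 14868) = 5204/14868 = 5204*(1/14868) = 1301/3717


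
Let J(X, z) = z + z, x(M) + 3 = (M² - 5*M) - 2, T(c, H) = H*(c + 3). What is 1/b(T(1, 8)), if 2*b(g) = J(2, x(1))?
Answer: -⅑ ≈ -0.11111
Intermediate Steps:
T(c, H) = H*(3 + c)
x(M) = -5 + M² - 5*M (x(M) = -3 + ((M² - 5*M) - 2) = -3 + (-2 + M² - 5*M) = -5 + M² - 5*M)
J(X, z) = 2*z
b(g) = -9 (b(g) = (2*(-5 + 1² - 5*1))/2 = (2*(-5 + 1 - 5))/2 = (2*(-9))/2 = (½)*(-18) = -9)
1/b(T(1, 8)) = 1/(-9) = -⅑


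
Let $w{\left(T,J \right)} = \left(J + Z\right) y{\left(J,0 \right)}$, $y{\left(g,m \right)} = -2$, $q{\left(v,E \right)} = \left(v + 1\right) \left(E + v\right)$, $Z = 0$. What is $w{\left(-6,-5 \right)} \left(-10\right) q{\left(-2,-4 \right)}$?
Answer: $-600$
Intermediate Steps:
$q{\left(v,E \right)} = \left(1 + v\right) \left(E + v\right)$
$w{\left(T,J \right)} = - 2 J$ ($w{\left(T,J \right)} = \left(J + 0\right) \left(-2\right) = J \left(-2\right) = - 2 J$)
$w{\left(-6,-5 \right)} \left(-10\right) q{\left(-2,-4 \right)} = \left(-2\right) \left(-5\right) \left(-10\right) \left(-4 - 2 + \left(-2\right)^{2} - -8\right) = 10 \left(-10\right) \left(-4 - 2 + 4 + 8\right) = \left(-100\right) 6 = -600$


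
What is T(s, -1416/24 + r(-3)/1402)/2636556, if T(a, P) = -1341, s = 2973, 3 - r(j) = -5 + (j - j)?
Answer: -447/878852 ≈ -0.00050862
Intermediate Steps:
r(j) = 8 (r(j) = 3 - (-5 + (j - j)) = 3 - (-5 + 0) = 3 - 1*(-5) = 3 + 5 = 8)
T(s, -1416/24 + r(-3)/1402)/2636556 = -1341/2636556 = -1341*1/2636556 = -447/878852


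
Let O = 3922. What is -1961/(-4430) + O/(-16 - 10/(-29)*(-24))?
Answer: -125619699/779680 ≈ -161.12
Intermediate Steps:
-1961/(-4430) + O/(-16 - 10/(-29)*(-24)) = -1961/(-4430) + 3922/(-16 - 10/(-29)*(-24)) = -1961*(-1/4430) + 3922/(-16 - 10*(-1/29)*(-24)) = 1961/4430 + 3922/(-16 + (10/29)*(-24)) = 1961/4430 + 3922/(-16 - 240/29) = 1961/4430 + 3922/(-704/29) = 1961/4430 + 3922*(-29/704) = 1961/4430 - 56869/352 = -125619699/779680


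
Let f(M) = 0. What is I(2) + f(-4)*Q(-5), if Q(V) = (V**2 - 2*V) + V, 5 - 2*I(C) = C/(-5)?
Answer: 27/10 ≈ 2.7000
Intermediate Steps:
I(C) = 5/2 + C/10 (I(C) = 5/2 - C/(2*(-5)) = 5/2 - C*(-1)/(2*5) = 5/2 - (-1)*C/10 = 5/2 + C/10)
Q(V) = V**2 - V
I(2) + f(-4)*Q(-5) = (5/2 + (1/10)*2) + 0*(-5*(-1 - 5)) = (5/2 + 1/5) + 0*(-5*(-6)) = 27/10 + 0*30 = 27/10 + 0 = 27/10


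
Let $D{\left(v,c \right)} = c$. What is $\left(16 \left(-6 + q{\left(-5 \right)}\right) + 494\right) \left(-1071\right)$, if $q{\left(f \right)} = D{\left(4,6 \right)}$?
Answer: $-529074$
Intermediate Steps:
$q{\left(f \right)} = 6$
$\left(16 \left(-6 + q{\left(-5 \right)}\right) + 494\right) \left(-1071\right) = \left(16 \left(-6 + 6\right) + 494\right) \left(-1071\right) = \left(16 \cdot 0 + 494\right) \left(-1071\right) = \left(0 + 494\right) \left(-1071\right) = 494 \left(-1071\right) = -529074$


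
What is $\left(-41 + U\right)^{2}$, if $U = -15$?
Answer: $3136$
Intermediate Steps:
$\left(-41 + U\right)^{2} = \left(-41 - 15\right)^{2} = \left(-56\right)^{2} = 3136$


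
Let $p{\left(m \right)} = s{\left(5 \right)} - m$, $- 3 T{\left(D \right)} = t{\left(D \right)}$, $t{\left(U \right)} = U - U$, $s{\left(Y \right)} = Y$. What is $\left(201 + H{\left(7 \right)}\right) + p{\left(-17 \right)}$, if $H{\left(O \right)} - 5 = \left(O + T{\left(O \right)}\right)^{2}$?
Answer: $277$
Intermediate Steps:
$t{\left(U \right)} = 0$
$T{\left(D \right)} = 0$ ($T{\left(D \right)} = \left(- \frac{1}{3}\right) 0 = 0$)
$p{\left(m \right)} = 5 - m$
$H{\left(O \right)} = 5 + O^{2}$ ($H{\left(O \right)} = 5 + \left(O + 0\right)^{2} = 5 + O^{2}$)
$\left(201 + H{\left(7 \right)}\right) + p{\left(-17 \right)} = \left(201 + \left(5 + 7^{2}\right)\right) + \left(5 - -17\right) = \left(201 + \left(5 + 49\right)\right) + \left(5 + 17\right) = \left(201 + 54\right) + 22 = 255 + 22 = 277$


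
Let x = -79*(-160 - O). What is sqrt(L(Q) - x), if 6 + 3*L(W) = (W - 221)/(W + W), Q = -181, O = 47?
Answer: 14*I*sqrt(2733643)/181 ≈ 127.89*I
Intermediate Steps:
L(W) = -2 + (-221 + W)/(6*W) (L(W) = -2 + ((W - 221)/(W + W))/3 = -2 + ((-221 + W)/((2*W)))/3 = -2 + ((-221 + W)*(1/(2*W)))/3 = -2 + ((-221 + W)/(2*W))/3 = -2 + (-221 + W)/(6*W))
x = 16353 (x = -79*(-160 - 1*47) = -79*(-160 - 47) = -79*(-207) = 16353)
sqrt(L(Q) - x) = sqrt((1/6)*(-221 - 11*(-181))/(-181) - 1*16353) = sqrt((1/6)*(-1/181)*(-221 + 1991) - 16353) = sqrt((1/6)*(-1/181)*1770 - 16353) = sqrt(-295/181 - 16353) = sqrt(-2960188/181) = 14*I*sqrt(2733643)/181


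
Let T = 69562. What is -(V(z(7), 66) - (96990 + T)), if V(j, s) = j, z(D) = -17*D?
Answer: 166671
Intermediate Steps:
-(V(z(7), 66) - (96990 + T)) = -(-17*7 - (96990 + 69562)) = -(-119 - 1*166552) = -(-119 - 166552) = -1*(-166671) = 166671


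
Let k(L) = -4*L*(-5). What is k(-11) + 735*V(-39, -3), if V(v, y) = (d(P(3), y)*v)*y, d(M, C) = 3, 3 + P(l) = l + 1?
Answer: 257765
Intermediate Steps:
P(l) = -2 + l (P(l) = -3 + (l + 1) = -3 + (1 + l) = -2 + l)
k(L) = 20*L
V(v, y) = 3*v*y (V(v, y) = (3*v)*y = 3*v*y)
k(-11) + 735*V(-39, -3) = 20*(-11) + 735*(3*(-39)*(-3)) = -220 + 735*351 = -220 + 257985 = 257765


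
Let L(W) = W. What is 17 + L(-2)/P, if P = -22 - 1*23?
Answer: 767/45 ≈ 17.044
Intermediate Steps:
P = -45 (P = -22 - 23 = -45)
17 + L(-2)/P = 17 - 2/(-45) = 17 - 1/45*(-2) = 17 + 2/45 = 767/45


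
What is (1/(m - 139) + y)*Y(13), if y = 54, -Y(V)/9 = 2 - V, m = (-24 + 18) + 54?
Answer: 486387/91 ≈ 5344.9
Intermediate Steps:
m = 48 (m = -6 + 54 = 48)
Y(V) = -18 + 9*V (Y(V) = -9*(2 - V) = -18 + 9*V)
(1/(m - 139) + y)*Y(13) = (1/(48 - 139) + 54)*(-18 + 9*13) = (1/(-91) + 54)*(-18 + 117) = (-1/91 + 54)*99 = (4913/91)*99 = 486387/91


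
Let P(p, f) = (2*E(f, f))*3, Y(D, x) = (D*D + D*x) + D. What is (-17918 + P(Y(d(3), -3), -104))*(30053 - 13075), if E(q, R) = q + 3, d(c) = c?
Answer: -314500472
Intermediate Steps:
E(q, R) = 3 + q
Y(D, x) = D + D**2 + D*x (Y(D, x) = (D**2 + D*x) + D = D + D**2 + D*x)
P(p, f) = 18 + 6*f (P(p, f) = (2*(3 + f))*3 = (6 + 2*f)*3 = 18 + 6*f)
(-17918 + P(Y(d(3), -3), -104))*(30053 - 13075) = (-17918 + (18 + 6*(-104)))*(30053 - 13075) = (-17918 + (18 - 624))*16978 = (-17918 - 606)*16978 = -18524*16978 = -314500472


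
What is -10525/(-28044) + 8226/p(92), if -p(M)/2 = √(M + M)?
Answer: 10525/28044 - 4113*√46/92 ≈ -302.84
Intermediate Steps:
p(M) = -2*√2*√M (p(M) = -2*√(M + M) = -2*√2*√M)
-10525/(-28044) + 8226/p(92) = -10525/(-28044) + 8226/((-2*√2*√92)) = -10525*(-1/28044) + 8226/((-2*√2*2*√23)) = 10525/28044 + 8226/((-4*√46)) = 10525/28044 + 8226*(-√46/184) = 10525/28044 - 4113*√46/92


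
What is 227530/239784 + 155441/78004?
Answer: 3438782179/1169006946 ≈ 2.9416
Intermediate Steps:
227530/239784 + 155441/78004 = 227530*(1/239784) + 155441*(1/78004) = 113765/119892 + 155441/78004 = 3438782179/1169006946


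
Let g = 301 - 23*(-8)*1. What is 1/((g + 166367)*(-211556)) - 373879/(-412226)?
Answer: 6598691738164311/7275488327885456 ≈ 0.90698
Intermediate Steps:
g = 485 (g = 301 + 184*1 = 301 + 184 = 485)
1/((g + 166367)*(-211556)) - 373879/(-412226) = 1/((485 + 166367)*(-211556)) - 373879/(-412226) = -1/211556/166852 - 373879*(-1/412226) = (1/166852)*(-1/211556) + 373879/412226 = -1/35298541712 + 373879/412226 = 6598691738164311/7275488327885456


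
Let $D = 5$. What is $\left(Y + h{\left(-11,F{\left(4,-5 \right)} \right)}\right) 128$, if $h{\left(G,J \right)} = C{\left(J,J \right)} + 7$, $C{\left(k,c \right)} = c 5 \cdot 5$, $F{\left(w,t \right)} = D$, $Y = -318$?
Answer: $-23808$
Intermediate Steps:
$F{\left(w,t \right)} = 5$
$C{\left(k,c \right)} = 25 c$ ($C{\left(k,c \right)} = 5 c 5 = 25 c$)
$h{\left(G,J \right)} = 7 + 25 J$ ($h{\left(G,J \right)} = 25 J + 7 = 7 + 25 J$)
$\left(Y + h{\left(-11,F{\left(4,-5 \right)} \right)}\right) 128 = \left(-318 + \left(7 + 25 \cdot 5\right)\right) 128 = \left(-318 + \left(7 + 125\right)\right) 128 = \left(-318 + 132\right) 128 = \left(-186\right) 128 = -23808$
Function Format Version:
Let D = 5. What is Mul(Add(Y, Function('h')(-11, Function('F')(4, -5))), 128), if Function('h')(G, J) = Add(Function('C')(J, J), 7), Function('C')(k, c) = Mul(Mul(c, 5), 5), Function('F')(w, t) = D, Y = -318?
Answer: -23808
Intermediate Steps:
Function('F')(w, t) = 5
Function('C')(k, c) = Mul(25, c) (Function('C')(k, c) = Mul(Mul(5, c), 5) = Mul(25, c))
Function('h')(G, J) = Add(7, Mul(25, J)) (Function('h')(G, J) = Add(Mul(25, J), 7) = Add(7, Mul(25, J)))
Mul(Add(Y, Function('h')(-11, Function('F')(4, -5))), 128) = Mul(Add(-318, Add(7, Mul(25, 5))), 128) = Mul(Add(-318, Add(7, 125)), 128) = Mul(Add(-318, 132), 128) = Mul(-186, 128) = -23808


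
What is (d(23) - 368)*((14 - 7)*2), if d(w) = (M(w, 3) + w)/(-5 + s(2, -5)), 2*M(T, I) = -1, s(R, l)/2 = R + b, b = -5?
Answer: -56987/11 ≈ -5180.6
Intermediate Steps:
s(R, l) = -10 + 2*R (s(R, l) = 2*(R - 5) = 2*(-5 + R) = -10 + 2*R)
M(T, I) = -1/2 (M(T, I) = (1/2)*(-1) = -1/2)
d(w) = 1/22 - w/11 (d(w) = (-1/2 + w)/(-5 + (-10 + 2*2)) = (-1/2 + w)/(-5 + (-10 + 4)) = (-1/2 + w)/(-5 - 6) = (-1/2 + w)/(-11) = (-1/2 + w)*(-1/11) = 1/22 - w/11)
(d(23) - 368)*((14 - 7)*2) = ((1/22 - 1/11*23) - 368)*((14 - 7)*2) = ((1/22 - 23/11) - 368)*(7*2) = (-45/22 - 368)*14 = -8141/22*14 = -56987/11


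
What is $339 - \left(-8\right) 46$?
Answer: $707$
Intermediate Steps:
$339 - \left(-8\right) 46 = 339 - -368 = 339 + 368 = 707$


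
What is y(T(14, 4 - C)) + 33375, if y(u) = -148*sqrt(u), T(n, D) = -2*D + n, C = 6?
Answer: 33375 - 444*sqrt(2) ≈ 32747.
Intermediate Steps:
T(n, D) = n - 2*D
y(T(14, 4 - C)) + 33375 = -148*sqrt(14 - 2*(4 - 1*6)) + 33375 = -148*sqrt(14 - 2*(4 - 6)) + 33375 = -148*sqrt(14 - 2*(-2)) + 33375 = -148*sqrt(14 + 4) + 33375 = -444*sqrt(2) + 33375 = 33375 - 444*sqrt(2)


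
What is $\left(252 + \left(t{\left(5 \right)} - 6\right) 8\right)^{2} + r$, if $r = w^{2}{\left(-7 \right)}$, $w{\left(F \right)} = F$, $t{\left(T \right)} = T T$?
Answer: $163265$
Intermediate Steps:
$t{\left(T \right)} = T^{2}$
$r = 49$ ($r = \left(-7\right)^{2} = 49$)
$\left(252 + \left(t{\left(5 \right)} - 6\right) 8\right)^{2} + r = \left(252 + \left(5^{2} - 6\right) 8\right)^{2} + 49 = \left(252 + \left(25 - 6\right) 8\right)^{2} + 49 = \left(252 + 19 \cdot 8\right)^{2} + 49 = \left(252 + 152\right)^{2} + 49 = 404^{2} + 49 = 163216 + 49 = 163265$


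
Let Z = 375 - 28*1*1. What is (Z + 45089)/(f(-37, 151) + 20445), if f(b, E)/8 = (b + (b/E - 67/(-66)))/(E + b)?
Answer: 12905232516/5806291661 ≈ 2.2226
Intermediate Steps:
Z = 347 (Z = 375 - 28*1 = 375 - 28 = 347)
f(b, E) = 8*(67/66 + b + b/E)/(E + b) (f(b, E) = 8*((b + (b/E - 67/(-66)))/(E + b)) = 8*((b + (b/E - 67*(-1/66)))/(E + b)) = 8*((b + (b/E + 67/66))/(E + b)) = 8*((b + (67/66 + b/E))/(E + b)) = 8*((67/66 + b + b/E)/(E + b)) = 8*(67/66 + b + b/E)/(E + b))
(Z + 45089)/(f(-37, 151) + 20445) = (347 + 45089)/((4/33)*(66*(-37) + 67*151 + 66*151*(-37))/(151*(151 - 37)) + 20445) = 45436/((4/33)*(1/151)*(-2442 + 10117 - 368742)/114 + 20445) = 45436/((4/33)*(1/151)*(1/114)*(-361067) + 20445) = 45436/(-722134/284031 + 20445) = 45436/(5806291661/284031) = 45436*(284031/5806291661) = 12905232516/5806291661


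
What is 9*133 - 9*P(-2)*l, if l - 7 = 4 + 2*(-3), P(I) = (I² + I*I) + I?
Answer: 927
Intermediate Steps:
P(I) = I + 2*I² (P(I) = (I² + I²) + I = 2*I² + I = I + 2*I²)
l = 5 (l = 7 + (4 + 2*(-3)) = 7 + (4 - 6) = 7 - 2 = 5)
9*133 - 9*P(-2)*l = 9*133 - 9*(-2*(1 + 2*(-2)))*5 = 1197 - 9*(-2*(1 - 4))*5 = 1197 - 9*(-2*(-3))*5 = 1197 - 9*6*5 = 1197 - 54*5 = 1197 - 1*270 = 1197 - 270 = 927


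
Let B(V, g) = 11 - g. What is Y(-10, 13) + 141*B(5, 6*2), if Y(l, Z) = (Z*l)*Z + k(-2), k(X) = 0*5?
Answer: -1831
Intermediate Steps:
k(X) = 0
Y(l, Z) = l*Z**2 (Y(l, Z) = (Z*l)*Z + 0 = l*Z**2 + 0 = l*Z**2)
Y(-10, 13) + 141*B(5, 6*2) = -10*13**2 + 141*(11 - 6*2) = -10*169 + 141*(11 - 1*12) = -1690 + 141*(11 - 12) = -1690 + 141*(-1) = -1690 - 141 = -1831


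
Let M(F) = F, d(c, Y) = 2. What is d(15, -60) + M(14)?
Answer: 16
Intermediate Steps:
d(15, -60) + M(14) = 2 + 14 = 16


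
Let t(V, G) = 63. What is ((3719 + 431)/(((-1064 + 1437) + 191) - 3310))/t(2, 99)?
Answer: -2075/86499 ≈ -0.023989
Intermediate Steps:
((3719 + 431)/(((-1064 + 1437) + 191) - 3310))/t(2, 99) = ((3719 + 431)/(((-1064 + 1437) + 191) - 3310))/63 = (4150/((373 + 191) - 3310))*(1/63) = (4150/(564 - 3310))*(1/63) = (4150/(-2746))*(1/63) = (4150*(-1/2746))*(1/63) = -2075/1373*1/63 = -2075/86499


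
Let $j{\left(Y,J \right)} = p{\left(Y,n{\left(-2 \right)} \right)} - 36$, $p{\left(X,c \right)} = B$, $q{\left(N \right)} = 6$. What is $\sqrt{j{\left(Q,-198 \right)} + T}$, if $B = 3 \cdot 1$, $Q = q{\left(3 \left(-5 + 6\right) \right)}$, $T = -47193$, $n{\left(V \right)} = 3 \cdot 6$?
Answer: $i \sqrt{47226} \approx 217.32 i$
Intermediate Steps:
$n{\left(V \right)} = 18$
$Q = 6$
$B = 3$
$p{\left(X,c \right)} = 3$
$j{\left(Y,J \right)} = -33$ ($j{\left(Y,J \right)} = 3 - 36 = -33$)
$\sqrt{j{\left(Q,-198 \right)} + T} = \sqrt{-33 - 47193} = \sqrt{-47226} = i \sqrt{47226}$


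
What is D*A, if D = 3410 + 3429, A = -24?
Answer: -164136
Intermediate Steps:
D = 6839
D*A = 6839*(-24) = -164136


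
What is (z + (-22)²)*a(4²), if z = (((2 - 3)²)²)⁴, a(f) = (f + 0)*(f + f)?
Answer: 248320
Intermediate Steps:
a(f) = 2*f² (a(f) = f*(2*f) = 2*f²)
z = 1 (z = (((-1)²)²)⁴ = (1²)⁴ = 1⁴ = 1)
(z + (-22)²)*a(4²) = (1 + (-22)²)*(2*(4²)²) = (1 + 484)*(2*16²) = 485*(2*256) = 485*512 = 248320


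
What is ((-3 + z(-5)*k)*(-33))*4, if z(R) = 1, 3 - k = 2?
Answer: 264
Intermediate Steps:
k = 1 (k = 3 - 1*2 = 3 - 2 = 1)
((-3 + z(-5)*k)*(-33))*4 = ((-3 + 1*1)*(-33))*4 = ((-3 + 1)*(-33))*4 = -2*(-33)*4 = 66*4 = 264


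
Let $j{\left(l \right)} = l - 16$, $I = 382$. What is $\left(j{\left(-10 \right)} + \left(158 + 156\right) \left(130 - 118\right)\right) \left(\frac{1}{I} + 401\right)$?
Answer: $\frac{286605393}{191} \approx 1.5006 \cdot 10^{6}$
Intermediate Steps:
$j{\left(l \right)} = -16 + l$
$\left(j{\left(-10 \right)} + \left(158 + 156\right) \left(130 - 118\right)\right) \left(\frac{1}{I} + 401\right) = \left(\left(-16 - 10\right) + \left(158 + 156\right) \left(130 - 118\right)\right) \left(\frac{1}{382} + 401\right) = \left(-26 + 314 \cdot 12\right) \left(\frac{1}{382} + 401\right) = \left(-26 + 3768\right) \frac{153183}{382} = 3742 \cdot \frac{153183}{382} = \frac{286605393}{191}$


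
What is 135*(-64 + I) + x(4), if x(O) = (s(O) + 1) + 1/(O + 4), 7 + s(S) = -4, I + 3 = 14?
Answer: -57319/8 ≈ -7164.9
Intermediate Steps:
I = 11 (I = -3 + 14 = 11)
s(S) = -11 (s(S) = -7 - 4 = -11)
x(O) = -10 + 1/(4 + O) (x(O) = (-11 + 1) + 1/(O + 4) = -10 + 1/(4 + O))
135*(-64 + I) + x(4) = 135*(-64 + 11) + (-39 - 10*4)/(4 + 4) = 135*(-53) + (-39 - 40)/8 = -7155 + (⅛)*(-79) = -7155 - 79/8 = -57319/8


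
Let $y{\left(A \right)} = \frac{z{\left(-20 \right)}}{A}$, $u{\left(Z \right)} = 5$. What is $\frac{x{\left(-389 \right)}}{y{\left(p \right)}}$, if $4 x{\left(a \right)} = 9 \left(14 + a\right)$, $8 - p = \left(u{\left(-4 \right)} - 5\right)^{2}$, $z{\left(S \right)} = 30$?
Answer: $-225$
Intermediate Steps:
$p = 8$ ($p = 8 - \left(5 - 5\right)^{2} = 8 - 0^{2} = 8 - 0 = 8 + 0 = 8$)
$x{\left(a \right)} = \frac{63}{2} + \frac{9 a}{4}$ ($x{\left(a \right)} = \frac{9 \left(14 + a\right)}{4} = \frac{126 + 9 a}{4} = \frac{63}{2} + \frac{9 a}{4}$)
$y{\left(A \right)} = \frac{30}{A}$
$\frac{x{\left(-389 \right)}}{y{\left(p \right)}} = \frac{\frac{63}{2} + \frac{9}{4} \left(-389\right)}{30 \cdot \frac{1}{8}} = \frac{\frac{63}{2} - \frac{3501}{4}}{30 \cdot \frac{1}{8}} = - \frac{3375}{4 \cdot \frac{15}{4}} = \left(- \frac{3375}{4}\right) \frac{4}{15} = -225$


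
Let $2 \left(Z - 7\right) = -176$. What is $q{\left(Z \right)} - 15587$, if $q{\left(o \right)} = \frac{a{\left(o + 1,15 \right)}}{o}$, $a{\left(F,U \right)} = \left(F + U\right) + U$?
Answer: $- \frac{1262497}{81} \approx -15586.0$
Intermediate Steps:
$Z = -81$ ($Z = 7 + \frac{1}{2} \left(-176\right) = 7 - 88 = -81$)
$a{\left(F,U \right)} = F + 2 U$
$q{\left(o \right)} = \frac{31 + o}{o}$ ($q{\left(o \right)} = \frac{\left(o + 1\right) + 2 \cdot 15}{o} = \frac{\left(1 + o\right) + 30}{o} = \frac{31 + o}{o}$)
$q{\left(Z \right)} - 15587 = \frac{31 - 81}{-81} - 15587 = \left(- \frac{1}{81}\right) \left(-50\right) - 15587 = \frac{50}{81} - 15587 = - \frac{1262497}{81}$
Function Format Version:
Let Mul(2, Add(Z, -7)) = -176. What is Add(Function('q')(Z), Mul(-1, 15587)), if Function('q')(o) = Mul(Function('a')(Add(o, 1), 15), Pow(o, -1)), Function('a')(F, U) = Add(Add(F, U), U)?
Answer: Rational(-1262497, 81) ≈ -15586.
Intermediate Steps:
Z = -81 (Z = Add(7, Mul(Rational(1, 2), -176)) = Add(7, -88) = -81)
Function('a')(F, U) = Add(F, Mul(2, U))
Function('q')(o) = Mul(Pow(o, -1), Add(31, o)) (Function('q')(o) = Mul(Add(Add(o, 1), Mul(2, 15)), Pow(o, -1)) = Mul(Add(Add(1, o), 30), Pow(o, -1)) = Mul(Add(31, o), Pow(o, -1)) = Mul(Pow(o, -1), Add(31, o)))
Add(Function('q')(Z), Mul(-1, 15587)) = Add(Mul(Pow(-81, -1), Add(31, -81)), Mul(-1, 15587)) = Add(Mul(Rational(-1, 81), -50), -15587) = Add(Rational(50, 81), -15587) = Rational(-1262497, 81)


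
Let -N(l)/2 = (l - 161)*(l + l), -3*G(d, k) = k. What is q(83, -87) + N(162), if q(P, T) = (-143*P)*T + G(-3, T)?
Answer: 1031984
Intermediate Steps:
G(d, k) = -k/3
N(l) = -4*l*(-161 + l) (N(l) = -2*(l - 161)*(l + l) = -2*(-161 + l)*2*l = -4*l*(-161 + l))
q(P, T) = -T/3 - 143*P*T (q(P, T) = (-143*P)*T - T/3 = -143*P*T - T/3 = -T/3 - 143*P*T)
q(83, -87) + N(162) = (⅓)*(-87)*(-1 - 429*83) + 4*162*(161 - 1*162) = (⅓)*(-87)*(-1 - 35607) + 4*162*(161 - 162) = (⅓)*(-87)*(-35608) + 4*162*(-1) = 1032632 - 648 = 1031984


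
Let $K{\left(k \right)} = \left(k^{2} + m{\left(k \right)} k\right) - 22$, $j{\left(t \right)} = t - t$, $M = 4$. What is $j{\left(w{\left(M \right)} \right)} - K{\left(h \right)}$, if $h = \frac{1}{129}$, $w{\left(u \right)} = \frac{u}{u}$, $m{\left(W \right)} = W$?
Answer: $\frac{366100}{16641} \approx 22.0$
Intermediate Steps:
$w{\left(u \right)} = 1$
$h = \frac{1}{129} \approx 0.0077519$
$j{\left(t \right)} = 0$
$K{\left(k \right)} = -22 + 2 k^{2}$ ($K{\left(k \right)} = \left(k^{2} + k k\right) - 22 = \left(k^{2} + k^{2}\right) - 22 = 2 k^{2} - 22 = -22 + 2 k^{2}$)
$j{\left(w{\left(M \right)} \right)} - K{\left(h \right)} = 0 - \left(-22 + \frac{2}{16641}\right) = 0 - - \frac{366100}{16641} = 0 + \frac{366100}{16641} = \frac{366100}{16641}$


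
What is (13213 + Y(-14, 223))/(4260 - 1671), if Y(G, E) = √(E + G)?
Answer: 13213/2589 + √209/2589 ≈ 5.1091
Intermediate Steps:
(13213 + Y(-14, 223))/(4260 - 1671) = (13213 + √(223 - 14))/(4260 - 1671) = (13213 + √209)/2589 = (13213 + √209)*(1/2589) = 13213/2589 + √209/2589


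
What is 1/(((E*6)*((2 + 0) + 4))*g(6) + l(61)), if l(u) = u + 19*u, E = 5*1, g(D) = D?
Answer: 1/2300 ≈ 0.00043478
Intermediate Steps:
E = 5
l(u) = 20*u
1/(((E*6)*((2 + 0) + 4))*g(6) + l(61)) = 1/(((5*6)*((2 + 0) + 4))*6 + 20*61) = 1/((30*(2 + 4))*6 + 1220) = 1/((30*6)*6 + 1220) = 1/(180*6 + 1220) = 1/(1080 + 1220) = 1/2300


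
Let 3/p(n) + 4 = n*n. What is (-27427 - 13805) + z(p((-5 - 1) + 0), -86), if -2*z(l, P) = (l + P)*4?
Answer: -656963/16 ≈ -41060.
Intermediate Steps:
p(n) = 3/(-4 + n²) (p(n) = 3/(-4 + n*n) = 3/(-4 + n²))
z(l, P) = -2*P - 2*l (z(l, P) = -(l + P)*4/2 = -(P + l)*4/2 = -(4*P + 4*l)/2 = -2*P - 2*l)
(-27427 - 13805) + z(p((-5 - 1) + 0), -86) = (-27427 - 13805) + (-2*(-86) - 6/(-4 + ((-5 - 1) + 0)²)) = -41232 + (172 - 6/(-4 + (-6 + 0)²)) = -41232 + (172 - 6/(-4 + (-6)²)) = -41232 + (172 - 6/(-4 + 36)) = -41232 + (172 - 6/32) = -41232 + (172 - 2*3/32) = -41232 + (172 - 3/16) = -41232 + 2749/16 = -656963/16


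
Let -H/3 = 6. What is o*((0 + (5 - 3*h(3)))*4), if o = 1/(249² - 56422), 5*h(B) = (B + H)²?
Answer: -520/5579 ≈ -0.093207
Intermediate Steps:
H = -18 (H = -3*6 = -18)
h(B) = (-18 + B)²/5 (h(B) = (B - 18)²/5 = (-18 + B)²/5)
o = 1/5579 (o = 1/(62001 - 56422) = 1/5579 ≈ 0.00017924)
o*((0 + (5 - 3*h(3)))*4) = ((0 + (5 - 3*(-18 + 3)²/5))*4)/5579 = ((0 + (5 - 3*(-15)²/5))*4)/5579 = ((0 + (5 - 3*225/5))*4)/5579 = ((0 + (5 - 3*45))*4)/5579 = ((0 + (5 - 135))*4)/5579 = ((0 - 130)*4)/5579 = (-130*4)/5579 = (1/5579)*(-520) = -520/5579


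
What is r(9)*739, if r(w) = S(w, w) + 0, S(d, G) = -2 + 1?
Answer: -739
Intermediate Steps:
S(d, G) = -1
r(w) = -1 (r(w) = -1 + 0 = -1)
r(9)*739 = -1*739 = -739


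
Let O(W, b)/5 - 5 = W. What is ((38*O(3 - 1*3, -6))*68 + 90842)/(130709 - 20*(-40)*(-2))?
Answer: 155442/129109 ≈ 1.2040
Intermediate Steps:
O(W, b) = 25 + 5*W
((38*O(3 - 1*3, -6))*68 + 90842)/(130709 - 20*(-40)*(-2)) = ((38*(25 + 5*(3 - 1*3)))*68 + 90842)/(130709 - 20*(-40)*(-2)) = ((38*(25 + 5*(3 - 3)))*68 + 90842)/(130709 + 800*(-2)) = ((38*(25 + 5*0))*68 + 90842)/(130709 - 1600) = ((38*(25 + 0))*68 + 90842)/129109 = ((38*25)*68 + 90842)*(1/129109) = (950*68 + 90842)*(1/129109) = (64600 + 90842)*(1/129109) = 155442*(1/129109) = 155442/129109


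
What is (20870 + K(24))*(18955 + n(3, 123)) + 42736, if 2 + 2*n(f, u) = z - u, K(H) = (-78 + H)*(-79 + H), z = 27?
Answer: 450761776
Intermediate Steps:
K(H) = (-79 + H)*(-78 + H)
n(f, u) = 25/2 - u/2 (n(f, u) = -1 + (27 - u)/2 = -1 + (27/2 - u/2) = 25/2 - u/2)
(20870 + K(24))*(18955 + n(3, 123)) + 42736 = (20870 + (6162 + 24² - 157*24))*(18955 + (25/2 - ½*123)) + 42736 = (20870 + (6162 + 576 - 3768))*(18955 + (25/2 - 123/2)) + 42736 = (20870 + 2970)*(18955 - 49) + 42736 = 23840*18906 + 42736 = 450719040 + 42736 = 450761776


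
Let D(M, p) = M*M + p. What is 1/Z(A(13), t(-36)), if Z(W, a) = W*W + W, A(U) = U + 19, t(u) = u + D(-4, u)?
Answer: 1/1056 ≈ 0.00094697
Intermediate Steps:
D(M, p) = p + M**2 (D(M, p) = M**2 + p = p + M**2)
t(u) = 16 + 2*u (t(u) = u + (u + (-4)**2) = u + (u + 16) = u + (16 + u) = 16 + 2*u)
A(U) = 19 + U
Z(W, a) = W + W**2 (Z(W, a) = W**2 + W = W + W**2)
1/Z(A(13), t(-36)) = 1/((19 + 13)*(1 + (19 + 13))) = 1/(32*(1 + 32)) = 1/(32*33) = 1/1056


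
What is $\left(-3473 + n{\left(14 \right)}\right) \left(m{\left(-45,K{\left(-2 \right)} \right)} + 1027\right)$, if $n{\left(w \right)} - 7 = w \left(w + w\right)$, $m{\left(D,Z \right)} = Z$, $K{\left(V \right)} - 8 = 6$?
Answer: $-3200034$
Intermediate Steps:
$K{\left(V \right)} = 14$ ($K{\left(V \right)} = 8 + 6 = 14$)
$n{\left(w \right)} = 7 + 2 w^{2}$ ($n{\left(w \right)} = 7 + w \left(w + w\right) = 7 + w 2 w = 7 + 2 w^{2}$)
$\left(-3473 + n{\left(14 \right)}\right) \left(m{\left(-45,K{\left(-2 \right)} \right)} + 1027\right) = \left(-3473 + \left(7 + 2 \cdot 14^{2}\right)\right) \left(14 + 1027\right) = \left(-3473 + \left(7 + 2 \cdot 196\right)\right) 1041 = \left(-3473 + \left(7 + 392\right)\right) 1041 = \left(-3473 + 399\right) 1041 = \left(-3074\right) 1041 = -3200034$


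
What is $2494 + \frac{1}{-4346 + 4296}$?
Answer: $\frac{124699}{50} \approx 2494.0$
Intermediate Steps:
$2494 + \frac{1}{-4346 + 4296} = 2494 + \frac{1}{-50} = 2494 - \frac{1}{50} = \frac{124699}{50}$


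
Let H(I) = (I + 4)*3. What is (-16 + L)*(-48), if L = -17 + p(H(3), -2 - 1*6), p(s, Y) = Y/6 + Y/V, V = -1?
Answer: 1264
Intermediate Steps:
H(I) = 12 + 3*I (H(I) = (4 + I)*3 = 12 + 3*I)
p(s, Y) = -5*Y/6 (p(s, Y) = Y/6 + Y/(-1) = Y*(⅙) + Y*(-1) = Y/6 - Y = -5*Y/6)
L = -31/3 (L = -17 - 5*(-2 - 1*6)/6 = -17 - 5*(-2 - 6)/6 = -17 - ⅚*(-8) = -17 + 20/3 = -31/3 ≈ -10.333)
(-16 + L)*(-48) = (-16 - 31/3)*(-48) = -79/3*(-48) = 1264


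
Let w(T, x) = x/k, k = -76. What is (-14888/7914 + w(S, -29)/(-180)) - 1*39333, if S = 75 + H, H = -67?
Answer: -709755488251/18043920 ≈ -39335.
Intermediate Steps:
S = 8 (S = 75 - 67 = 8)
w(T, x) = -x/76 (w(T, x) = x/(-76) = x*(-1/76) = -x/76)
(-14888/7914 + w(S, -29)/(-180)) - 1*39333 = (-14888/7914 - 1/76*(-29)/(-180)) - 1*39333 = (-14888*1/7914 + (29/76)*(-1/180)) - 39333 = (-7444/3957 - 29/13680) - 39333 = -33982891/18043920 - 39333 = -709755488251/18043920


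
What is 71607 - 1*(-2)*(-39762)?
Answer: -7917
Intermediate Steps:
71607 - 1*(-2)*(-39762) = 71607 + 2*(-39762) = 71607 - 79524 = -7917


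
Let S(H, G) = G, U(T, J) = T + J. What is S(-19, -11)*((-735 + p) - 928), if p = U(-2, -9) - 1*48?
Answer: 18942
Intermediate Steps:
U(T, J) = J + T
p = -59 (p = (-9 - 2) - 1*48 = -11 - 48 = -59)
S(-19, -11)*((-735 + p) - 928) = -11*((-735 - 59) - 928) = -11*(-794 - 928) = -11*(-1722) = 18942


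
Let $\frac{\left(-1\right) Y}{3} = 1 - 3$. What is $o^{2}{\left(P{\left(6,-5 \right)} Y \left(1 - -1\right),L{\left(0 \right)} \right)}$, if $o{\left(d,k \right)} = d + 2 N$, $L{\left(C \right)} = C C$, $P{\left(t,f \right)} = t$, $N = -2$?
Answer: $4624$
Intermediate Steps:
$Y = 6$ ($Y = - 3 \left(1 - 3\right) = \left(-3\right) \left(-2\right) = 6$)
$L{\left(C \right)} = C^{2}$
$o{\left(d,k \right)} = -4 + d$ ($o{\left(d,k \right)} = d + 2 \left(-2\right) = d - 4 = -4 + d$)
$o^{2}{\left(P{\left(6,-5 \right)} Y \left(1 - -1\right),L{\left(0 \right)} \right)} = \left(-4 + 6 \cdot 6 \left(1 - -1\right)\right)^{2} = \left(-4 + 36 \left(1 + 1\right)\right)^{2} = \left(-4 + 36 \cdot 2\right)^{2} = \left(-4 + 72\right)^{2} = 68^{2} = 4624$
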